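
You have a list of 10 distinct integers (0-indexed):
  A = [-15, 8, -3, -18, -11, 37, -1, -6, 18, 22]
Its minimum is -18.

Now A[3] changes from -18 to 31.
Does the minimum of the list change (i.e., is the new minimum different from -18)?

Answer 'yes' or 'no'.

Old min = -18
Change: A[3] -18 -> 31
Changed element was the min; new min must be rechecked.
New min = -15; changed? yes

Answer: yes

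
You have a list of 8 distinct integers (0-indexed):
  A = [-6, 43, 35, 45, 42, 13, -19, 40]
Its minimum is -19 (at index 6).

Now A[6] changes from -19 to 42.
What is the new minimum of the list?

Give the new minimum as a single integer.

Old min = -19 (at index 6)
Change: A[6] -19 -> 42
Changed element WAS the min. Need to check: is 42 still <= all others?
  Min of remaining elements: -6
  New min = min(42, -6) = -6

Answer: -6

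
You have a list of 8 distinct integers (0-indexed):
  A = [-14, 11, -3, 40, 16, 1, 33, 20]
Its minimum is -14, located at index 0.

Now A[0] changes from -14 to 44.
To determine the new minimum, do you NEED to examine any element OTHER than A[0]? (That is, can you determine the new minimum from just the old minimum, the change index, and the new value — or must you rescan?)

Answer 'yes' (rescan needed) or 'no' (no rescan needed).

Answer: yes

Derivation:
Old min = -14 at index 0
Change at index 0: -14 -> 44
Index 0 WAS the min and new value 44 > old min -14. Must rescan other elements to find the new min.
Needs rescan: yes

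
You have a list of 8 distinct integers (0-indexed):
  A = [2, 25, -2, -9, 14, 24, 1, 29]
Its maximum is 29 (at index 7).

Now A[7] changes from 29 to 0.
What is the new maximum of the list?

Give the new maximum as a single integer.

Answer: 25

Derivation:
Old max = 29 (at index 7)
Change: A[7] 29 -> 0
Changed element WAS the max -> may need rescan.
  Max of remaining elements: 25
  New max = max(0, 25) = 25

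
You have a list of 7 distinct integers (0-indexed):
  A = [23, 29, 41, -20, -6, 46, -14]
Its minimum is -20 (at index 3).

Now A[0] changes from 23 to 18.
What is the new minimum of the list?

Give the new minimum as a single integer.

Answer: -20

Derivation:
Old min = -20 (at index 3)
Change: A[0] 23 -> 18
Changed element was NOT the old min.
  New min = min(old_min, new_val) = min(-20, 18) = -20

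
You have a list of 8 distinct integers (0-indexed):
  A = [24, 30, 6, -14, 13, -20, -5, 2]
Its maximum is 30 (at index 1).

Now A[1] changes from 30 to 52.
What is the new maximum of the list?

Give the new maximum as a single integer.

Old max = 30 (at index 1)
Change: A[1] 30 -> 52
Changed element WAS the max -> may need rescan.
  Max of remaining elements: 24
  New max = max(52, 24) = 52

Answer: 52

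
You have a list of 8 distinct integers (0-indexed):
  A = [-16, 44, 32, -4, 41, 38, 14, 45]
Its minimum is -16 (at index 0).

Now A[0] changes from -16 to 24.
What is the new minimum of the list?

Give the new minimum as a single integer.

Old min = -16 (at index 0)
Change: A[0] -16 -> 24
Changed element WAS the min. Need to check: is 24 still <= all others?
  Min of remaining elements: -4
  New min = min(24, -4) = -4

Answer: -4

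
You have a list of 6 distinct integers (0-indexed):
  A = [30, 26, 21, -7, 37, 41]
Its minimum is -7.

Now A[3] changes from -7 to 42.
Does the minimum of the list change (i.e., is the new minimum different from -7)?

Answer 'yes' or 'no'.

Old min = -7
Change: A[3] -7 -> 42
Changed element was the min; new min must be rechecked.
New min = 21; changed? yes

Answer: yes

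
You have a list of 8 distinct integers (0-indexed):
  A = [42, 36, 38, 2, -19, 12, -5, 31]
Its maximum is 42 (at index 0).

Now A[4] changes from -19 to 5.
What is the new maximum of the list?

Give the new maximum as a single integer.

Answer: 42

Derivation:
Old max = 42 (at index 0)
Change: A[4] -19 -> 5
Changed element was NOT the old max.
  New max = max(old_max, new_val) = max(42, 5) = 42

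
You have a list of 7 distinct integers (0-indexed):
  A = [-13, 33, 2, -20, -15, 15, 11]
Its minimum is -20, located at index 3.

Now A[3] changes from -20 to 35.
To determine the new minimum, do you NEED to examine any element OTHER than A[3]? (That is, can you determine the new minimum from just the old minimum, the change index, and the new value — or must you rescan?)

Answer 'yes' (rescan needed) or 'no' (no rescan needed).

Answer: yes

Derivation:
Old min = -20 at index 3
Change at index 3: -20 -> 35
Index 3 WAS the min and new value 35 > old min -20. Must rescan other elements to find the new min.
Needs rescan: yes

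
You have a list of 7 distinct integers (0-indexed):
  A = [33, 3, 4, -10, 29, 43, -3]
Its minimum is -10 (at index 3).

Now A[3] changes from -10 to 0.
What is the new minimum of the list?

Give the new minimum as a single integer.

Answer: -3

Derivation:
Old min = -10 (at index 3)
Change: A[3] -10 -> 0
Changed element WAS the min. Need to check: is 0 still <= all others?
  Min of remaining elements: -3
  New min = min(0, -3) = -3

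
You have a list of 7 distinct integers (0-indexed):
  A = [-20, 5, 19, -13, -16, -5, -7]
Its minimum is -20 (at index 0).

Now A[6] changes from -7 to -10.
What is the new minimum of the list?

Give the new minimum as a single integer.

Old min = -20 (at index 0)
Change: A[6] -7 -> -10
Changed element was NOT the old min.
  New min = min(old_min, new_val) = min(-20, -10) = -20

Answer: -20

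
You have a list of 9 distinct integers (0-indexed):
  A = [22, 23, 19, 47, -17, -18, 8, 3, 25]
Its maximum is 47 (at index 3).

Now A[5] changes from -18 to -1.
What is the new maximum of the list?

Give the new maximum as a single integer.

Old max = 47 (at index 3)
Change: A[5] -18 -> -1
Changed element was NOT the old max.
  New max = max(old_max, new_val) = max(47, -1) = 47

Answer: 47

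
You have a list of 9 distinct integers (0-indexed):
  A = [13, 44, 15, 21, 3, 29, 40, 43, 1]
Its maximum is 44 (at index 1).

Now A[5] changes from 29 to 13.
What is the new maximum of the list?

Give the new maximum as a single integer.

Answer: 44

Derivation:
Old max = 44 (at index 1)
Change: A[5] 29 -> 13
Changed element was NOT the old max.
  New max = max(old_max, new_val) = max(44, 13) = 44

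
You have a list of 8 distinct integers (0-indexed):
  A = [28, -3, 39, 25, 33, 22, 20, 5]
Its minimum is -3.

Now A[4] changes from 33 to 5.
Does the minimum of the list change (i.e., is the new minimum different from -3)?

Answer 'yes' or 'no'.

Old min = -3
Change: A[4] 33 -> 5
Changed element was NOT the min; min changes only if 5 < -3.
New min = -3; changed? no

Answer: no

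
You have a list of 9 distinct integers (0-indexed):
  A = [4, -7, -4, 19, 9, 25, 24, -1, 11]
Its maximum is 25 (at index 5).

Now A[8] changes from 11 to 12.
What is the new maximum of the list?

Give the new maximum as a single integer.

Old max = 25 (at index 5)
Change: A[8] 11 -> 12
Changed element was NOT the old max.
  New max = max(old_max, new_val) = max(25, 12) = 25

Answer: 25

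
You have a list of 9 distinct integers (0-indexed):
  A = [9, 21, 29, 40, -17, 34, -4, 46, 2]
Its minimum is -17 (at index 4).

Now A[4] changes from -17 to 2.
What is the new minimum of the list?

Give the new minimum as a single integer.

Answer: -4

Derivation:
Old min = -17 (at index 4)
Change: A[4] -17 -> 2
Changed element WAS the min. Need to check: is 2 still <= all others?
  Min of remaining elements: -4
  New min = min(2, -4) = -4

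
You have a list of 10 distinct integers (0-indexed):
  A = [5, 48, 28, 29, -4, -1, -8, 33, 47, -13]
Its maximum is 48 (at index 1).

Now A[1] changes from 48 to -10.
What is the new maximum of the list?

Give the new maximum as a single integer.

Old max = 48 (at index 1)
Change: A[1] 48 -> -10
Changed element WAS the max -> may need rescan.
  Max of remaining elements: 47
  New max = max(-10, 47) = 47

Answer: 47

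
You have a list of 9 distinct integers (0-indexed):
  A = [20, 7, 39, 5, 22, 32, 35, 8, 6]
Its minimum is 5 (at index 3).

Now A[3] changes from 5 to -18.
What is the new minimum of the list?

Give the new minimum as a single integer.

Old min = 5 (at index 3)
Change: A[3] 5 -> -18
Changed element WAS the min. Need to check: is -18 still <= all others?
  Min of remaining elements: 6
  New min = min(-18, 6) = -18

Answer: -18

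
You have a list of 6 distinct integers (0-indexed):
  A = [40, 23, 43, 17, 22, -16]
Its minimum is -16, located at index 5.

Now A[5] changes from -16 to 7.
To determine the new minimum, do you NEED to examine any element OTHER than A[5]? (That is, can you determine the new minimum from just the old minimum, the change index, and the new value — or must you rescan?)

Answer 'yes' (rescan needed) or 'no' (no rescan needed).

Answer: yes

Derivation:
Old min = -16 at index 5
Change at index 5: -16 -> 7
Index 5 WAS the min and new value 7 > old min -16. Must rescan other elements to find the new min.
Needs rescan: yes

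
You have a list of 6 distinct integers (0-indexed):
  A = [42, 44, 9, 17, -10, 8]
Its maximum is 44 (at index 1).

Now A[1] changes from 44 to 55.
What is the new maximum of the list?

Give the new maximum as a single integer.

Old max = 44 (at index 1)
Change: A[1] 44 -> 55
Changed element WAS the max -> may need rescan.
  Max of remaining elements: 42
  New max = max(55, 42) = 55

Answer: 55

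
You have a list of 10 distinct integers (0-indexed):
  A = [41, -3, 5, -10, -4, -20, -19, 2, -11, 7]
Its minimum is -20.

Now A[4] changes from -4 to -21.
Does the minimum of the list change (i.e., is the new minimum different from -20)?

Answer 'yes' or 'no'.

Answer: yes

Derivation:
Old min = -20
Change: A[4] -4 -> -21
Changed element was NOT the min; min changes only if -21 < -20.
New min = -21; changed? yes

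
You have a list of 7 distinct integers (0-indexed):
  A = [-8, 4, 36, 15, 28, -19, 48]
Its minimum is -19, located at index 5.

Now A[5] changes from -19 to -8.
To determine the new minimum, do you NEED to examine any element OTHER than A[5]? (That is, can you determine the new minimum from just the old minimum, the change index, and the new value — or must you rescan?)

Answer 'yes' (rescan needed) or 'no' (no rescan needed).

Answer: yes

Derivation:
Old min = -19 at index 5
Change at index 5: -19 -> -8
Index 5 WAS the min and new value -8 > old min -19. Must rescan other elements to find the new min.
Needs rescan: yes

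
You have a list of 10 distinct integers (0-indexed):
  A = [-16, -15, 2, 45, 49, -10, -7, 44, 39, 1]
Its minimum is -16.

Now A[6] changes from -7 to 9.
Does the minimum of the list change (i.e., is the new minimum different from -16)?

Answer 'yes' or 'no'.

Answer: no

Derivation:
Old min = -16
Change: A[6] -7 -> 9
Changed element was NOT the min; min changes only if 9 < -16.
New min = -16; changed? no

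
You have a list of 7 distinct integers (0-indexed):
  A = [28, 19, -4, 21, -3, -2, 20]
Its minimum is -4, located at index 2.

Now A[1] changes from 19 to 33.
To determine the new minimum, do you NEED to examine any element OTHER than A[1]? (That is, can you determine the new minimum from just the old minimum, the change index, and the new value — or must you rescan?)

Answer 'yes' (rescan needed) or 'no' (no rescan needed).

Answer: no

Derivation:
Old min = -4 at index 2
Change at index 1: 19 -> 33
Index 1 was NOT the min. New min = min(-4, 33). No rescan of other elements needed.
Needs rescan: no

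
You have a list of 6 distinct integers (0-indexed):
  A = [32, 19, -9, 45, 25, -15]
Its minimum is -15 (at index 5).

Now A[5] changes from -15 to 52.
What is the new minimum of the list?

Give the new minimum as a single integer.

Answer: -9

Derivation:
Old min = -15 (at index 5)
Change: A[5] -15 -> 52
Changed element WAS the min. Need to check: is 52 still <= all others?
  Min of remaining elements: -9
  New min = min(52, -9) = -9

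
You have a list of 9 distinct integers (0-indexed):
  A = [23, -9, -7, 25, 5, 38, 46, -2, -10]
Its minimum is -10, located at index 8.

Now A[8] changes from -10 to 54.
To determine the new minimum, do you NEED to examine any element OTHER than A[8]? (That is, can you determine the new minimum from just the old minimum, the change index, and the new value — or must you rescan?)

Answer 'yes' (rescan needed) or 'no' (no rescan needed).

Old min = -10 at index 8
Change at index 8: -10 -> 54
Index 8 WAS the min and new value 54 > old min -10. Must rescan other elements to find the new min.
Needs rescan: yes

Answer: yes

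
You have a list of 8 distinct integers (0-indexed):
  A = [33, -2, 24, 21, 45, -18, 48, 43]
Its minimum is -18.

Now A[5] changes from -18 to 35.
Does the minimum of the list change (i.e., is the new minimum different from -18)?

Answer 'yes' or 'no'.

Old min = -18
Change: A[5] -18 -> 35
Changed element was the min; new min must be rechecked.
New min = -2; changed? yes

Answer: yes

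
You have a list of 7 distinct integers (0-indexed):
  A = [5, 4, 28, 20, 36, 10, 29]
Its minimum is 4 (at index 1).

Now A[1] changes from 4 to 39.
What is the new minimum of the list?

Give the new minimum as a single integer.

Old min = 4 (at index 1)
Change: A[1] 4 -> 39
Changed element WAS the min. Need to check: is 39 still <= all others?
  Min of remaining elements: 5
  New min = min(39, 5) = 5

Answer: 5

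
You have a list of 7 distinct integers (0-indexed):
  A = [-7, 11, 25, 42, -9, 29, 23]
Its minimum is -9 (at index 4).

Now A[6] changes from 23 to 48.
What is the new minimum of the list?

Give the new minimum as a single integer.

Old min = -9 (at index 4)
Change: A[6] 23 -> 48
Changed element was NOT the old min.
  New min = min(old_min, new_val) = min(-9, 48) = -9

Answer: -9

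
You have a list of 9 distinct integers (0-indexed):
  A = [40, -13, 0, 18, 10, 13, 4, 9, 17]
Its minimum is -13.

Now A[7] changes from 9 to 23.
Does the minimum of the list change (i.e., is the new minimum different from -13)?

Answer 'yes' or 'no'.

Old min = -13
Change: A[7] 9 -> 23
Changed element was NOT the min; min changes only if 23 < -13.
New min = -13; changed? no

Answer: no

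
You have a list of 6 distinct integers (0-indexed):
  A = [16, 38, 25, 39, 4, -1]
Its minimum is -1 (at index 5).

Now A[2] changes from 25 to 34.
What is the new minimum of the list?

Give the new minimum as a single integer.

Old min = -1 (at index 5)
Change: A[2] 25 -> 34
Changed element was NOT the old min.
  New min = min(old_min, new_val) = min(-1, 34) = -1

Answer: -1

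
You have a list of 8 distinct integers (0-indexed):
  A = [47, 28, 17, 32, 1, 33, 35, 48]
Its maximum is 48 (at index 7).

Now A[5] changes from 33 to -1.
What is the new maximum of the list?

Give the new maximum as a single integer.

Old max = 48 (at index 7)
Change: A[5] 33 -> -1
Changed element was NOT the old max.
  New max = max(old_max, new_val) = max(48, -1) = 48

Answer: 48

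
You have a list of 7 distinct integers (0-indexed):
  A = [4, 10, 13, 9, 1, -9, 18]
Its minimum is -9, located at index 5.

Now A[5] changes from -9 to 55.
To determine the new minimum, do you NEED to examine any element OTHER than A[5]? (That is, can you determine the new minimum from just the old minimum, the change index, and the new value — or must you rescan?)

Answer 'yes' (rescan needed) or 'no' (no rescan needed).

Answer: yes

Derivation:
Old min = -9 at index 5
Change at index 5: -9 -> 55
Index 5 WAS the min and new value 55 > old min -9. Must rescan other elements to find the new min.
Needs rescan: yes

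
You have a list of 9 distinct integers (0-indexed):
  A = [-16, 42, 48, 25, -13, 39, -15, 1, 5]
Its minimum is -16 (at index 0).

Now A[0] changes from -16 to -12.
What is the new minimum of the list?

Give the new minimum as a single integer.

Answer: -15

Derivation:
Old min = -16 (at index 0)
Change: A[0] -16 -> -12
Changed element WAS the min. Need to check: is -12 still <= all others?
  Min of remaining elements: -15
  New min = min(-12, -15) = -15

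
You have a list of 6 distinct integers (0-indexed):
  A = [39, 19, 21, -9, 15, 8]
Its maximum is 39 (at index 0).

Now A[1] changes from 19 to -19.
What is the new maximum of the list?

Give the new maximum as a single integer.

Answer: 39

Derivation:
Old max = 39 (at index 0)
Change: A[1] 19 -> -19
Changed element was NOT the old max.
  New max = max(old_max, new_val) = max(39, -19) = 39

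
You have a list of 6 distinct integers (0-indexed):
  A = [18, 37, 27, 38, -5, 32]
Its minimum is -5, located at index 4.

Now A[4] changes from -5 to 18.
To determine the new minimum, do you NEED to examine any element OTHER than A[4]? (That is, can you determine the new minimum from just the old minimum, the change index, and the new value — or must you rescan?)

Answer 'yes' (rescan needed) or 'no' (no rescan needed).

Answer: yes

Derivation:
Old min = -5 at index 4
Change at index 4: -5 -> 18
Index 4 WAS the min and new value 18 > old min -5. Must rescan other elements to find the new min.
Needs rescan: yes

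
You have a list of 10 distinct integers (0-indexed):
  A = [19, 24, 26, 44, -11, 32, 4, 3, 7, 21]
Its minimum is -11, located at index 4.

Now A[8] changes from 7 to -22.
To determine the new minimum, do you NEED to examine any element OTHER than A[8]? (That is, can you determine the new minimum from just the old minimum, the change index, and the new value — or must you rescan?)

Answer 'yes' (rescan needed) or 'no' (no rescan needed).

Answer: no

Derivation:
Old min = -11 at index 4
Change at index 8: 7 -> -22
Index 8 was NOT the min. New min = min(-11, -22). No rescan of other elements needed.
Needs rescan: no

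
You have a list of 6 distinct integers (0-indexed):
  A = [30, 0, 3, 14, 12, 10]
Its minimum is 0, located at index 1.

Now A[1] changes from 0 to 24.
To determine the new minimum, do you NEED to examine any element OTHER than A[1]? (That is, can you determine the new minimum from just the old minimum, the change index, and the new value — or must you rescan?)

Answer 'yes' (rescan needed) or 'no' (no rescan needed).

Old min = 0 at index 1
Change at index 1: 0 -> 24
Index 1 WAS the min and new value 24 > old min 0. Must rescan other elements to find the new min.
Needs rescan: yes

Answer: yes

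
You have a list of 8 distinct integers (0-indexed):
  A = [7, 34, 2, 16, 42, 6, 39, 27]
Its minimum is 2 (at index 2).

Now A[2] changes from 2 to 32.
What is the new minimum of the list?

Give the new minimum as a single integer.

Answer: 6

Derivation:
Old min = 2 (at index 2)
Change: A[2] 2 -> 32
Changed element WAS the min. Need to check: is 32 still <= all others?
  Min of remaining elements: 6
  New min = min(32, 6) = 6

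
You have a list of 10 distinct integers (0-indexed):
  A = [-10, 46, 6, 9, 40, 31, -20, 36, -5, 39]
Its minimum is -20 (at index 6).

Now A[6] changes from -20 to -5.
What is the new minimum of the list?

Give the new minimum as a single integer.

Answer: -10

Derivation:
Old min = -20 (at index 6)
Change: A[6] -20 -> -5
Changed element WAS the min. Need to check: is -5 still <= all others?
  Min of remaining elements: -10
  New min = min(-5, -10) = -10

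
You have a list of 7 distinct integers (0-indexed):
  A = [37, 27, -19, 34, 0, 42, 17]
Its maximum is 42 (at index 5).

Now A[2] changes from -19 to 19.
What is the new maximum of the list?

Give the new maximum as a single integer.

Answer: 42

Derivation:
Old max = 42 (at index 5)
Change: A[2] -19 -> 19
Changed element was NOT the old max.
  New max = max(old_max, new_val) = max(42, 19) = 42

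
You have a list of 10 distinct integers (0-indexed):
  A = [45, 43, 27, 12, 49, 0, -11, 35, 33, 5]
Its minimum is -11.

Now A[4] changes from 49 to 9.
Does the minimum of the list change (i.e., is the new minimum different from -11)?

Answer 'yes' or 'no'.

Old min = -11
Change: A[4] 49 -> 9
Changed element was NOT the min; min changes only if 9 < -11.
New min = -11; changed? no

Answer: no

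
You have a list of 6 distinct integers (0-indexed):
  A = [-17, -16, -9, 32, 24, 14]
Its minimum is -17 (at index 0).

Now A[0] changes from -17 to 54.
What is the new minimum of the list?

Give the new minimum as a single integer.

Old min = -17 (at index 0)
Change: A[0] -17 -> 54
Changed element WAS the min. Need to check: is 54 still <= all others?
  Min of remaining elements: -16
  New min = min(54, -16) = -16

Answer: -16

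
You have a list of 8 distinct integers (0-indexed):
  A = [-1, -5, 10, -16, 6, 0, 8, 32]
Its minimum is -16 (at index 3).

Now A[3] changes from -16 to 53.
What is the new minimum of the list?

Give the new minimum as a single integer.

Old min = -16 (at index 3)
Change: A[3] -16 -> 53
Changed element WAS the min. Need to check: is 53 still <= all others?
  Min of remaining elements: -5
  New min = min(53, -5) = -5

Answer: -5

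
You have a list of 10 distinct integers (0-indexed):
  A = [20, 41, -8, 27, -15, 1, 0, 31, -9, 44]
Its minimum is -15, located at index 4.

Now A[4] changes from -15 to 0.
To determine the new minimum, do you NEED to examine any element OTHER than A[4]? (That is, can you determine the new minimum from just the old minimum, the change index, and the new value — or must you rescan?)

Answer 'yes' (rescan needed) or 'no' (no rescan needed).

Old min = -15 at index 4
Change at index 4: -15 -> 0
Index 4 WAS the min and new value 0 > old min -15. Must rescan other elements to find the new min.
Needs rescan: yes

Answer: yes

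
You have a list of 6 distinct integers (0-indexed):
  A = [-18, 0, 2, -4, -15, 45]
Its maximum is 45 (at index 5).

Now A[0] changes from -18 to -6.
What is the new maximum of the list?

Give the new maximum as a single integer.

Answer: 45

Derivation:
Old max = 45 (at index 5)
Change: A[0] -18 -> -6
Changed element was NOT the old max.
  New max = max(old_max, new_val) = max(45, -6) = 45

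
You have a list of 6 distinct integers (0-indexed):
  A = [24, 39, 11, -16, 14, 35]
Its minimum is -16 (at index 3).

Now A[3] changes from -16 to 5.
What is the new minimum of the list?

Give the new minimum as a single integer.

Old min = -16 (at index 3)
Change: A[3] -16 -> 5
Changed element WAS the min. Need to check: is 5 still <= all others?
  Min of remaining elements: 11
  New min = min(5, 11) = 5

Answer: 5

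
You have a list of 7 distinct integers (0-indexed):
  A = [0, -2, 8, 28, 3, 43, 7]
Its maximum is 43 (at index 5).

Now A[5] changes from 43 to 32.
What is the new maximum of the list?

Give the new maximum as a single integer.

Old max = 43 (at index 5)
Change: A[5] 43 -> 32
Changed element WAS the max -> may need rescan.
  Max of remaining elements: 28
  New max = max(32, 28) = 32

Answer: 32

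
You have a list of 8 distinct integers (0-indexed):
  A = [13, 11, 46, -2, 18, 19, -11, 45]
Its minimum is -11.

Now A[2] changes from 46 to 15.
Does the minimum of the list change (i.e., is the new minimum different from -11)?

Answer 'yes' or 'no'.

Answer: no

Derivation:
Old min = -11
Change: A[2] 46 -> 15
Changed element was NOT the min; min changes only if 15 < -11.
New min = -11; changed? no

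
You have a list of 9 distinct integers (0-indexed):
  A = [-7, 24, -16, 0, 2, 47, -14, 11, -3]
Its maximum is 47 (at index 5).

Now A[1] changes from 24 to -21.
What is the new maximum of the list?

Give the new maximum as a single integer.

Old max = 47 (at index 5)
Change: A[1] 24 -> -21
Changed element was NOT the old max.
  New max = max(old_max, new_val) = max(47, -21) = 47

Answer: 47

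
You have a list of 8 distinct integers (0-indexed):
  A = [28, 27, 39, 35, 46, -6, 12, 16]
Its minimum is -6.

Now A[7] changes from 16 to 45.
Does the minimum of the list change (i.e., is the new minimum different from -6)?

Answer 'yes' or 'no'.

Old min = -6
Change: A[7] 16 -> 45
Changed element was NOT the min; min changes only if 45 < -6.
New min = -6; changed? no

Answer: no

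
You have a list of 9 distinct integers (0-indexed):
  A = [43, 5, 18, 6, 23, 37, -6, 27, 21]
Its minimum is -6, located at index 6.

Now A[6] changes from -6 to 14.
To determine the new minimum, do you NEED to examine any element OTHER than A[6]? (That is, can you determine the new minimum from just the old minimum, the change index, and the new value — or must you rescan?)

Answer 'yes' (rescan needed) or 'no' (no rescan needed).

Old min = -6 at index 6
Change at index 6: -6 -> 14
Index 6 WAS the min and new value 14 > old min -6. Must rescan other elements to find the new min.
Needs rescan: yes

Answer: yes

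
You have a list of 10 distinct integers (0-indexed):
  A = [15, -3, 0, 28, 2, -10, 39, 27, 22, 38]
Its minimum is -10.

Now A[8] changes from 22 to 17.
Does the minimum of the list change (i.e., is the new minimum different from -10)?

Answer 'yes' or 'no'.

Answer: no

Derivation:
Old min = -10
Change: A[8] 22 -> 17
Changed element was NOT the min; min changes only if 17 < -10.
New min = -10; changed? no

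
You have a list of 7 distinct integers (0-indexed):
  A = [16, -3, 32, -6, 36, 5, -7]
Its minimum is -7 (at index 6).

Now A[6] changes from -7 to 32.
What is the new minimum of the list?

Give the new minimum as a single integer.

Old min = -7 (at index 6)
Change: A[6] -7 -> 32
Changed element WAS the min. Need to check: is 32 still <= all others?
  Min of remaining elements: -6
  New min = min(32, -6) = -6

Answer: -6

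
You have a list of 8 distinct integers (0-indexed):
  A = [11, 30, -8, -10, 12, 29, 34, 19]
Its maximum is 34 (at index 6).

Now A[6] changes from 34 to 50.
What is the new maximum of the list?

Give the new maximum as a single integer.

Answer: 50

Derivation:
Old max = 34 (at index 6)
Change: A[6] 34 -> 50
Changed element WAS the max -> may need rescan.
  Max of remaining elements: 30
  New max = max(50, 30) = 50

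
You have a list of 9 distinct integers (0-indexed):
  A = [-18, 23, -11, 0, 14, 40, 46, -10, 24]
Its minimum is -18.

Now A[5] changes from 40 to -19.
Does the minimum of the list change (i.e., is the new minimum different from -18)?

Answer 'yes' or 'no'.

Answer: yes

Derivation:
Old min = -18
Change: A[5] 40 -> -19
Changed element was NOT the min; min changes only if -19 < -18.
New min = -19; changed? yes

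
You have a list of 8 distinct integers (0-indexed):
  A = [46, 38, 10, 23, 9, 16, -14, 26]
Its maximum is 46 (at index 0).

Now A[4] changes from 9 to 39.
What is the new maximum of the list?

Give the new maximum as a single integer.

Old max = 46 (at index 0)
Change: A[4] 9 -> 39
Changed element was NOT the old max.
  New max = max(old_max, new_val) = max(46, 39) = 46

Answer: 46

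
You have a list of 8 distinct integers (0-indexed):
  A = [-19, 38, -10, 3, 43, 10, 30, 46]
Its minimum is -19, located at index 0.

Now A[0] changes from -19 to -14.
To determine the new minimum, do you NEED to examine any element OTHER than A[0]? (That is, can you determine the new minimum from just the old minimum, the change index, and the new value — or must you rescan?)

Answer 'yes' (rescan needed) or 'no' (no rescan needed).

Old min = -19 at index 0
Change at index 0: -19 -> -14
Index 0 WAS the min and new value -14 > old min -19. Must rescan other elements to find the new min.
Needs rescan: yes

Answer: yes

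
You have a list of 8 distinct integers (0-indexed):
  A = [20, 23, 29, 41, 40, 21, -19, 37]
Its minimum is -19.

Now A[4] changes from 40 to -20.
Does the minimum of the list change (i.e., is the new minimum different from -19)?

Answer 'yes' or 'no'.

Old min = -19
Change: A[4] 40 -> -20
Changed element was NOT the min; min changes only if -20 < -19.
New min = -20; changed? yes

Answer: yes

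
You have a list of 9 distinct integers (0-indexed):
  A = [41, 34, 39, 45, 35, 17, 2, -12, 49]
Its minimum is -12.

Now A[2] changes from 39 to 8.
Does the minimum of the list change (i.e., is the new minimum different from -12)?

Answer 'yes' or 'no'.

Answer: no

Derivation:
Old min = -12
Change: A[2] 39 -> 8
Changed element was NOT the min; min changes only if 8 < -12.
New min = -12; changed? no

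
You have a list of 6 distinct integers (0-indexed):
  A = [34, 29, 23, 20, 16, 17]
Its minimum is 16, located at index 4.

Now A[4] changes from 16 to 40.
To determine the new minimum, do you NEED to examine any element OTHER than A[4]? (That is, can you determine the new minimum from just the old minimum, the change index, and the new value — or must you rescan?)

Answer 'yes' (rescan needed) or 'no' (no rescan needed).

Old min = 16 at index 4
Change at index 4: 16 -> 40
Index 4 WAS the min and new value 40 > old min 16. Must rescan other elements to find the new min.
Needs rescan: yes

Answer: yes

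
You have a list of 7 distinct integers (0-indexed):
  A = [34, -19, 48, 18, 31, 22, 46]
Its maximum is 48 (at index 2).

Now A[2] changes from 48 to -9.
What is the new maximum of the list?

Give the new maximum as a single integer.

Old max = 48 (at index 2)
Change: A[2] 48 -> -9
Changed element WAS the max -> may need rescan.
  Max of remaining elements: 46
  New max = max(-9, 46) = 46

Answer: 46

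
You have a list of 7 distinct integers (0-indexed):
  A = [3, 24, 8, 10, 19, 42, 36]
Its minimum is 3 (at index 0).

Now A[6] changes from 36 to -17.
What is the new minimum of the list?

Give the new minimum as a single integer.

Old min = 3 (at index 0)
Change: A[6] 36 -> -17
Changed element was NOT the old min.
  New min = min(old_min, new_val) = min(3, -17) = -17

Answer: -17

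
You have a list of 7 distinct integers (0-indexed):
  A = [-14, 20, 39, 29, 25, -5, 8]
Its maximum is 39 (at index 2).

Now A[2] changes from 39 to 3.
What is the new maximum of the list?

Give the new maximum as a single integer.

Answer: 29

Derivation:
Old max = 39 (at index 2)
Change: A[2] 39 -> 3
Changed element WAS the max -> may need rescan.
  Max of remaining elements: 29
  New max = max(3, 29) = 29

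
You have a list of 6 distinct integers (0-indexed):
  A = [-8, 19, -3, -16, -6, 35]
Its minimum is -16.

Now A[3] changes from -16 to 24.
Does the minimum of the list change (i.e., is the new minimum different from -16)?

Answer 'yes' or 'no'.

Answer: yes

Derivation:
Old min = -16
Change: A[3] -16 -> 24
Changed element was the min; new min must be rechecked.
New min = -8; changed? yes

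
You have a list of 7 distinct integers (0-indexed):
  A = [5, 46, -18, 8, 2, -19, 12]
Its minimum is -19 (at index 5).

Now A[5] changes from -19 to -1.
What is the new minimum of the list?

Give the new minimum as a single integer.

Answer: -18

Derivation:
Old min = -19 (at index 5)
Change: A[5] -19 -> -1
Changed element WAS the min. Need to check: is -1 still <= all others?
  Min of remaining elements: -18
  New min = min(-1, -18) = -18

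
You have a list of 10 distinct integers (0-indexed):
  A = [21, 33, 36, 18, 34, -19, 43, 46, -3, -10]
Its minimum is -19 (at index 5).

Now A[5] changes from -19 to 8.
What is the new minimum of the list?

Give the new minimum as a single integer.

Answer: -10

Derivation:
Old min = -19 (at index 5)
Change: A[5] -19 -> 8
Changed element WAS the min. Need to check: is 8 still <= all others?
  Min of remaining elements: -10
  New min = min(8, -10) = -10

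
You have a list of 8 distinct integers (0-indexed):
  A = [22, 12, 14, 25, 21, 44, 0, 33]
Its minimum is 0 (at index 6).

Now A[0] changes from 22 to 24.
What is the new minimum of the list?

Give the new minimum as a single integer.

Answer: 0

Derivation:
Old min = 0 (at index 6)
Change: A[0] 22 -> 24
Changed element was NOT the old min.
  New min = min(old_min, new_val) = min(0, 24) = 0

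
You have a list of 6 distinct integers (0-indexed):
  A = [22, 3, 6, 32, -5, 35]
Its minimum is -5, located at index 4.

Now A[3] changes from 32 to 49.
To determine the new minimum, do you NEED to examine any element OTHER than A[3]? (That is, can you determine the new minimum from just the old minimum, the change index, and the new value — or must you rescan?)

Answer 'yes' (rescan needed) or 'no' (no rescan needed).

Answer: no

Derivation:
Old min = -5 at index 4
Change at index 3: 32 -> 49
Index 3 was NOT the min. New min = min(-5, 49). No rescan of other elements needed.
Needs rescan: no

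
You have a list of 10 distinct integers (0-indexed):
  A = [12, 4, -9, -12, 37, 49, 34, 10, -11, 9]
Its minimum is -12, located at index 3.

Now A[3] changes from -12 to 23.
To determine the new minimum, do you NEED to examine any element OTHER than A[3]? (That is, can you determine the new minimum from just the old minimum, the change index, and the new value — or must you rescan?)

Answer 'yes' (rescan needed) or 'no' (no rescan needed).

Old min = -12 at index 3
Change at index 3: -12 -> 23
Index 3 WAS the min and new value 23 > old min -12. Must rescan other elements to find the new min.
Needs rescan: yes

Answer: yes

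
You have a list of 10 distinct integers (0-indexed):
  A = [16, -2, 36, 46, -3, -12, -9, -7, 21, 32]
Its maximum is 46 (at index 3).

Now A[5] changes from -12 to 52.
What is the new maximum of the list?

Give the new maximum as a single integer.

Old max = 46 (at index 3)
Change: A[5] -12 -> 52
Changed element was NOT the old max.
  New max = max(old_max, new_val) = max(46, 52) = 52

Answer: 52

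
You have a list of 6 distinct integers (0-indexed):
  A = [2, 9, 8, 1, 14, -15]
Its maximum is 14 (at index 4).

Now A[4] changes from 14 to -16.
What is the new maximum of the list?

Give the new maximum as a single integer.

Old max = 14 (at index 4)
Change: A[4] 14 -> -16
Changed element WAS the max -> may need rescan.
  Max of remaining elements: 9
  New max = max(-16, 9) = 9

Answer: 9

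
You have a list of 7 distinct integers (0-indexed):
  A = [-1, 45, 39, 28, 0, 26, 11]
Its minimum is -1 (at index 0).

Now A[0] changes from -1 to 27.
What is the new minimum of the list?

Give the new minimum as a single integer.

Answer: 0

Derivation:
Old min = -1 (at index 0)
Change: A[0] -1 -> 27
Changed element WAS the min. Need to check: is 27 still <= all others?
  Min of remaining elements: 0
  New min = min(27, 0) = 0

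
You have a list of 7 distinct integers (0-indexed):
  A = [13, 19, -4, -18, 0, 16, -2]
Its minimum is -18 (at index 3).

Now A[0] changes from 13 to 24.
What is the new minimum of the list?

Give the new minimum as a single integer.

Old min = -18 (at index 3)
Change: A[0] 13 -> 24
Changed element was NOT the old min.
  New min = min(old_min, new_val) = min(-18, 24) = -18

Answer: -18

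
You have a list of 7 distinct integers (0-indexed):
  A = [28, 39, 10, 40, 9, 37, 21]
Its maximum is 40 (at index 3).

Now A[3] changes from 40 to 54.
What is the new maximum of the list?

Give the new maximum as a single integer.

Answer: 54

Derivation:
Old max = 40 (at index 3)
Change: A[3] 40 -> 54
Changed element WAS the max -> may need rescan.
  Max of remaining elements: 39
  New max = max(54, 39) = 54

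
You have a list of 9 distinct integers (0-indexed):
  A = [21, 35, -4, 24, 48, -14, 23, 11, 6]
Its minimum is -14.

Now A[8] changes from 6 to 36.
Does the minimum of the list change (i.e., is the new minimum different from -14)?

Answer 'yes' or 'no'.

Answer: no

Derivation:
Old min = -14
Change: A[8] 6 -> 36
Changed element was NOT the min; min changes only if 36 < -14.
New min = -14; changed? no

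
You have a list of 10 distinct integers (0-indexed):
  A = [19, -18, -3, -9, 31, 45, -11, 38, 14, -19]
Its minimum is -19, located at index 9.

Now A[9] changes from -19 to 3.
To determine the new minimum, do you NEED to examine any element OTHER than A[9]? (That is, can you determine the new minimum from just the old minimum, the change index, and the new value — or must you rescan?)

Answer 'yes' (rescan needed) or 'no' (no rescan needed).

Old min = -19 at index 9
Change at index 9: -19 -> 3
Index 9 WAS the min and new value 3 > old min -19. Must rescan other elements to find the new min.
Needs rescan: yes

Answer: yes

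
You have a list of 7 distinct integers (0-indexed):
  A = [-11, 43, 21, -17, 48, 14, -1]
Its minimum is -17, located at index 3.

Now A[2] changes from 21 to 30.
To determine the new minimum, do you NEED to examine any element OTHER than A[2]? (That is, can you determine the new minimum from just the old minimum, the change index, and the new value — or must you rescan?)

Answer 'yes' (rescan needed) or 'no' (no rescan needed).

Answer: no

Derivation:
Old min = -17 at index 3
Change at index 2: 21 -> 30
Index 2 was NOT the min. New min = min(-17, 30). No rescan of other elements needed.
Needs rescan: no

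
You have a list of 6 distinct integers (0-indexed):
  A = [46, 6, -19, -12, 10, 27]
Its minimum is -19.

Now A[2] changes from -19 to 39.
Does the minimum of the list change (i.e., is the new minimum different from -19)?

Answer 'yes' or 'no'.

Answer: yes

Derivation:
Old min = -19
Change: A[2] -19 -> 39
Changed element was the min; new min must be rechecked.
New min = -12; changed? yes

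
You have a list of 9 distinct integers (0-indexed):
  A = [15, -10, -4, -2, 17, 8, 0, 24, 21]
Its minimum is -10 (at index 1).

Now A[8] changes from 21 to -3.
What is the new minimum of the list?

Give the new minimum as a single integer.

Old min = -10 (at index 1)
Change: A[8] 21 -> -3
Changed element was NOT the old min.
  New min = min(old_min, new_val) = min(-10, -3) = -10

Answer: -10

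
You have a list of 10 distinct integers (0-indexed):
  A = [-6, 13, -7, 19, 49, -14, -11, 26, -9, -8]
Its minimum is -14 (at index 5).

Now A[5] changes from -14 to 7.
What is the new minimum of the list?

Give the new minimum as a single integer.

Answer: -11

Derivation:
Old min = -14 (at index 5)
Change: A[5] -14 -> 7
Changed element WAS the min. Need to check: is 7 still <= all others?
  Min of remaining elements: -11
  New min = min(7, -11) = -11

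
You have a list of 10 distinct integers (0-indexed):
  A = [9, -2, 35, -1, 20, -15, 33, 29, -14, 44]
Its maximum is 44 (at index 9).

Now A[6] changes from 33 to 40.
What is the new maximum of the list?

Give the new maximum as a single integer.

Old max = 44 (at index 9)
Change: A[6] 33 -> 40
Changed element was NOT the old max.
  New max = max(old_max, new_val) = max(44, 40) = 44

Answer: 44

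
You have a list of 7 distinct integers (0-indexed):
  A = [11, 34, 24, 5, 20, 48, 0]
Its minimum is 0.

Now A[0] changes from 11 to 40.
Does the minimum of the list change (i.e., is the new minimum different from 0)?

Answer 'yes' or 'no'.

Answer: no

Derivation:
Old min = 0
Change: A[0] 11 -> 40
Changed element was NOT the min; min changes only if 40 < 0.
New min = 0; changed? no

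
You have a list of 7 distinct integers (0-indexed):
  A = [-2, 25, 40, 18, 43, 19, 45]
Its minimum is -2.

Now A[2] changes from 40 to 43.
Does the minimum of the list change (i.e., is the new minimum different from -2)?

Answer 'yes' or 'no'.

Answer: no

Derivation:
Old min = -2
Change: A[2] 40 -> 43
Changed element was NOT the min; min changes only if 43 < -2.
New min = -2; changed? no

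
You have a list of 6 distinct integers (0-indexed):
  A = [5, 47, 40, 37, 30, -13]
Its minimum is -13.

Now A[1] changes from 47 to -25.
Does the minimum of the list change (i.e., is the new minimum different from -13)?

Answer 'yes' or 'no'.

Old min = -13
Change: A[1] 47 -> -25
Changed element was NOT the min; min changes only if -25 < -13.
New min = -25; changed? yes

Answer: yes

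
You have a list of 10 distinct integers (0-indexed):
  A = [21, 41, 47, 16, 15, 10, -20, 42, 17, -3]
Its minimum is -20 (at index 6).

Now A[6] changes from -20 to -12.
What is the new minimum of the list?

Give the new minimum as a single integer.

Old min = -20 (at index 6)
Change: A[6] -20 -> -12
Changed element WAS the min. Need to check: is -12 still <= all others?
  Min of remaining elements: -3
  New min = min(-12, -3) = -12

Answer: -12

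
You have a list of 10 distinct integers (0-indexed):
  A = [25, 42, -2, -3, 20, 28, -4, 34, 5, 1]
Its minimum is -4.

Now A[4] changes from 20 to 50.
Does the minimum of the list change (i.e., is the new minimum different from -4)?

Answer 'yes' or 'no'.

Answer: no

Derivation:
Old min = -4
Change: A[4] 20 -> 50
Changed element was NOT the min; min changes only if 50 < -4.
New min = -4; changed? no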